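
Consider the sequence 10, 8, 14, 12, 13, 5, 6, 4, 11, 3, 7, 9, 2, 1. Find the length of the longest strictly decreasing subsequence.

Negate each value so 'decreasing' becomes 'increasing', then run patience tails on the negated sequence:
-10 → extends → [-10]
-8 → extends → [-10, -8]
-14 → replaces -10 → [-14, -8]
-12 → replaces -8 → [-14, -12]
-13 → replaces -12 → [-14, -13]
-5 → extends → [-14, -13, -5]
-6 → replaces -5 → [-14, -13, -6]
-4 → extends → [-14, -13, -6, -4]
-11 → replaces -6 → [-14, -13, -11, -4]
-3 → extends → [-14, -13, -11, -4, -3]
-7 → replaces -4 → [-14, -13, -11, -7, -3]
-9 → replaces -7 → [-14, -13, -11, -9, -3]
-2 → extends → [-14, -13, -11, -9, -3, -2]
-1 → extends → [-14, -13, -11, -9, -3, -2, -1]
Seven tails, so the longest strictly decreasing subsequence of the original has length 7.

7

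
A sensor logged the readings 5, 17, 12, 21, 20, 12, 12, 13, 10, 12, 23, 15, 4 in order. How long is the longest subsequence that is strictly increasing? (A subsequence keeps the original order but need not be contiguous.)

4

Let dp[i] be the length of the longest such subsequence ending at index i:
i:      1  2  3  4  5  6  7  8  9 10 11 12 13
a[i]:   5 17 12 21 20 12 12 13 10 12 23 15  4
dp:     1  2  2  3  3  2  2  3  2  3  4  4  1
Maximum dp value is 4.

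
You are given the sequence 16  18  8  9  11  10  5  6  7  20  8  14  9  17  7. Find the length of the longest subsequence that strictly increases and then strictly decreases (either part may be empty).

inc[i] = longest strictly increasing subsequence ending at i; dec[i] = longest strictly decreasing subsequence starting at i:
i:      1  2  3  4  5  6  7  8  9 10 11 12 13 14 15
a[i]:  16 18  8  9 11 10  5  6  7 20  8 14  9 17  7
inc:    1  2  1  2  3  3  1  2  3  4  4  5  5  6  3
dec:    5  5  2  3  4  3  1  1  1  4  2  3  2  2  1
Best peak at i=10 (value 20): inc=4, dec=4, length 4+4−1 = 7.

7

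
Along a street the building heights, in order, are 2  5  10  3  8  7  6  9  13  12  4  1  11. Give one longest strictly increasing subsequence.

Patience tails give the LIS length; then backtrack through the dp parents:
2 → extends → [2]
5 → extends → [2, 5]
10 → extends → [2, 5, 10]
3 → replaces 5 → [2, 3, 10]
8 → replaces 10 → [2, 3, 8]
7 → replaces 8 → [2, 3, 7]
6 → replaces 7 → [2, 3, 6]
9 → extends → [2, 3, 6, 9]
13 → extends → [2, 3, 6, 9, 13]
12 → replaces 13 → [2, 3, 6, 9, 12]
4 → replaces 6 → [2, 3, 4, 9, 12]
1 → replaces 2 → [1, 3, 4, 9, 12]
11 → replaces 12 → [1, 3, 4, 9, 11]
Length 5; one witness is 2, 5, 8, 9, 13.

2, 5, 8, 9, 13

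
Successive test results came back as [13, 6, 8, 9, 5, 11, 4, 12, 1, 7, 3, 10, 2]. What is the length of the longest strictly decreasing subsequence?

6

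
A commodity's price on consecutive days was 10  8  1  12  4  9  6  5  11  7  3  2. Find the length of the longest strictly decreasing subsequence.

Let dp[i] be the longest strictly decreasing subsequence ending at i:
i:      1  2  3  4  5  6  7  8  9 10 11 12
a[i]:  10  8  1 12  4  9  6  5 11  7  3  2
dp:     1  2  3  1  3  2  3  4  2  3  5  6
Maximum is 6.

6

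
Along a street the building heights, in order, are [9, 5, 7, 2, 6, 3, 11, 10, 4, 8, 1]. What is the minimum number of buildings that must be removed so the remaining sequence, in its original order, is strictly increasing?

Fewest deletions = n − (longest strictly increasing subsequence).
Patience tails:
9 → extends → [9]
5 → replaces 9 → [5]
7 → extends → [5, 7]
2 → replaces 5 → [2, 7]
6 → replaces 7 → [2, 6]
3 → replaces 6 → [2, 3]
11 → extends → [2, 3, 11]
10 → replaces 11 → [2, 3, 10]
4 → replaces 10 → [2, 3, 4]
8 → extends → [2, 3, 4, 8]
1 → replaces 2 → [1, 3, 4, 8]
Longest strictly increasing subsequence has length 4, so deletions = 11 − 4 = 7.

7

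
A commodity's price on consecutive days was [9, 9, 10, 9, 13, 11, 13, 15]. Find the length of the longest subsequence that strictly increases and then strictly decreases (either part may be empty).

5

inc[i] = longest strictly increasing subsequence ending at i; dec[i] = longest strictly decreasing subsequence starting at i:
i:      1  2  3  4  5  6  7  8
a[i]:   9  9 10  9 13 11 13 15
inc:    1  1  2  1  3  3  4  5
dec:    1  1  2  1  2  1  1  1
Best peak at i=8 (value 15): inc=5, dec=1, length 5+1−1 = 5.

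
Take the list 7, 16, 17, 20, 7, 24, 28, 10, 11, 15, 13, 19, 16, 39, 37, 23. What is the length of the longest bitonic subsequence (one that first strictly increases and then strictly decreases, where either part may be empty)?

inc[i] = longest strictly increasing subsequence ending at i; dec[i] = longest strictly decreasing subsequence starting at i:
i:      1  2  3  4  5  6  7  8  9 10 11 12 13 14 15 16
a[i]:   7 16 17 20  7 24 28 10 11 15 13 19 16 39 37 23
inc:    1  2  3  4  1  5  6  2  3  4  4  5  5  7  7  6
dec:    1  3  3  3  1  3  3  1  1  2  1  2  1  3  2  1
Best peak at i=14 (value 39): inc=7, dec=3, length 7+3−1 = 9.

9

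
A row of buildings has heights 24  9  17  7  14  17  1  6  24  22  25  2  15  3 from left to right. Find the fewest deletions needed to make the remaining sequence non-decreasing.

Fewest deletions = n − (longest non-decreasing subsequence).
i:      1  2  3  4  5  6  7  8  9 10 11 12 13 14
a[i]:  24  9 17  7 14 17  1  6 24 22 25  2 15  3
dp:     1  1  2  1  2  3  1  2  4  4  5  2  3  3
max dp = 5, so deletions = 14 − 5 = 9.

9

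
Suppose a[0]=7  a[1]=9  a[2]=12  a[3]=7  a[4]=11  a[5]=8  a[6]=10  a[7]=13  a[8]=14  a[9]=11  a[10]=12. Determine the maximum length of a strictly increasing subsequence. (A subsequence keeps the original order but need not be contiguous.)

Let dp[i] be the length of the longest such subsequence ending at index i:
i:      0  1  2  3  4  5  6  7  8  9 10
a[i]:   7  9 12  7 11  8 10 13 14 11 12
dp:     1  2  3  1  3  2  3  4  5  4  5
Maximum dp value is 5.

5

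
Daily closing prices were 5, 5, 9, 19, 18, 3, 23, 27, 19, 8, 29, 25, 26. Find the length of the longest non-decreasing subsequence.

7

Track the smallest tail for each achievable length (allowing ties):
5 → extends → [5]
5 → extends → [5, 5]
9 → extends → [5, 5, 9]
19 → extends → [5, 5, 9, 19]
18 → replaces 19 → [5, 5, 9, 18]
3 → replaces 5 → [3, 5, 9, 18]
23 → extends → [3, 5, 9, 18, 23]
27 → extends → [3, 5, 9, 18, 23, 27]
19 → replaces 23 → [3, 5, 9, 18, 19, 27]
8 → replaces 9 → [3, 5, 8, 18, 19, 27]
29 → extends → [3, 5, 8, 18, 19, 27, 29]
25 → replaces 27 → [3, 5, 8, 18, 19, 25, 29]
26 → replaces 29 → [3, 5, 8, 18, 19, 25, 26]
Seven tails, so the longest non-decreasing subsequence has length 7 (e.g. 5, 5, 9, 19, 23, 27, 29).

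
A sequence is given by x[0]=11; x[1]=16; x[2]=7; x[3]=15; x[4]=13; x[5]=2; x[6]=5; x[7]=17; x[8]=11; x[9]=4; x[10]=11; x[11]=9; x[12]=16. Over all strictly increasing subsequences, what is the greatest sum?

44

Let S[i] be the best sum of a strictly increasing subsequence ending at i:
i:      0  1  2  3  4  5  6  7  8  9 10 11 12
x[i]:  11 16  7 15 13  2  5 17 11  4 11  9 16
S:     11 27  7 26 24  2  7 44 18  6 18 16 42
Maximum is 44 (e.g. 11 + 16 + 17).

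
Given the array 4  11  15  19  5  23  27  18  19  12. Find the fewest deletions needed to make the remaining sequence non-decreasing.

4

Fewest deletions = n − (longest non-decreasing subsequence).
Patience tails:
4 → extends → [4]
11 → extends → [4, 11]
15 → extends → [4, 11, 15]
19 → extends → [4, 11, 15, 19]
5 → replaces 11 → [4, 5, 15, 19]
23 → extends → [4, 5, 15, 19, 23]
27 → extends → [4, 5, 15, 19, 23, 27]
18 → replaces 19 → [4, 5, 15, 18, 23, 27]
19 → replaces 23 → [4, 5, 15, 18, 19, 27]
12 → replaces 15 → [4, 5, 12, 18, 19, 27]
Longest non-decreasing subsequence has length 6, so deletions = 10 − 6 = 4.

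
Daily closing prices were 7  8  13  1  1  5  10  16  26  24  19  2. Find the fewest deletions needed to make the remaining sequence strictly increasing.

Fewest deletions = n − (longest strictly increasing subsequence).
Patience tails:
7 → extends → [7]
8 → extends → [7, 8]
13 → extends → [7, 8, 13]
1 → replaces 7 → [1, 8, 13]
1 → already a tail → [1, 8, 13]
5 → replaces 8 → [1, 5, 13]
10 → replaces 13 → [1, 5, 10]
16 → extends → [1, 5, 10, 16]
26 → extends → [1, 5, 10, 16, 26]
24 → replaces 26 → [1, 5, 10, 16, 24]
19 → replaces 24 → [1, 5, 10, 16, 19]
2 → replaces 5 → [1, 2, 10, 16, 19]
Longest strictly increasing subsequence has length 5, so deletions = 12 − 5 = 7.

7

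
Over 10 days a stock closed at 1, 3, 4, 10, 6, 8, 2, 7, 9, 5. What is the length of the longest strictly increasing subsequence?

Track the smallest tail for each achievable length (strict):
1 → extends → [1]
3 → extends → [1, 3]
4 → extends → [1, 3, 4]
10 → extends → [1, 3, 4, 10]
6 → replaces 10 → [1, 3, 4, 6]
8 → extends → [1, 3, 4, 6, 8]
2 → replaces 3 → [1, 2, 4, 6, 8]
7 → replaces 8 → [1, 2, 4, 6, 7]
9 → extends → [1, 2, 4, 6, 7, 9]
5 → replaces 6 → [1, 2, 4, 5, 7, 9]
Six tails, so the longest strictly increasing subsequence has length 6 (e.g. 1, 3, 4, 6, 8, 9).

6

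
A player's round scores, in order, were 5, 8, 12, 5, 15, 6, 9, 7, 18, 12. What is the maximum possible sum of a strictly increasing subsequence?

58

Let S[i] be the best sum of a strictly increasing subsequence ending at i:
i:      1  2  3  4  5  6  7  8  9 10
a[i]:   5  8 12  5 15  6  9  7 18 12
S:      5 13 25  5 40 11 22 18 58 34
Maximum is 58 (e.g. 5 + 8 + 12 + 15 + 18).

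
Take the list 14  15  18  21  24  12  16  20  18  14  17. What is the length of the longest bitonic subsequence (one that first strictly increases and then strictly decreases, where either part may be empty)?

inc[i] = longest strictly increasing subsequence ending at i; dec[i] = longest strictly decreasing subsequence starting at i:
i:      1  2  3  4  5  6  7  8  9 10 11
a[i]:  14 15 18 21 24 12 16 20 18 14 17
inc:    1  2  3  4  5  1  3  4  4  2  4
dec:    2  2  3  4  4  1  2  3  2  1  1
Best peak at i=5 (value 24): inc=5, dec=4, length 5+4−1 = 8.

8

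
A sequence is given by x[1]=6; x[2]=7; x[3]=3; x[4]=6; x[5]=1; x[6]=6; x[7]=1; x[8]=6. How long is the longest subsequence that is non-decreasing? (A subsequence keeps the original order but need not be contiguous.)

Track the smallest tail for each achievable length (allowing ties):
6 → extends → [6]
7 → extends → [6, 7]
3 → replaces 6 → [3, 7]
6 → replaces 7 → [3, 6]
1 → replaces 3 → [1, 6]
6 → extends → [1, 6, 6]
1 → replaces 6 → [1, 1, 6]
6 → extends → [1, 1, 6, 6]
Four tails, so the longest non-decreasing subsequence has length 4 (e.g. 6, 6, 6, 6).

4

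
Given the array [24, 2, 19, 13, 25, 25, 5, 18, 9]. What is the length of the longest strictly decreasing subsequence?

4

Let dp[i] be the longest strictly decreasing subsequence ending at i:
i:      1  2  3  4  5  6  7  8  9
a[i]:  24  2 19 13 25 25  5 18  9
dp:     1  2  2  3  1  1  4  3  4
Maximum is 4.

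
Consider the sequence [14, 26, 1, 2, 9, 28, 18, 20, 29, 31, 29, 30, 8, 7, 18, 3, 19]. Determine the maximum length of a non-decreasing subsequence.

8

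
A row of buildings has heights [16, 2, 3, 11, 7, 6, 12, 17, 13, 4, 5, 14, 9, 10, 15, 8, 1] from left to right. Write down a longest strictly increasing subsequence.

2, 3, 11, 12, 13, 14, 15

Patience tails give the LIS length; then backtrack through the dp parents:
16 → extends → [16]
2 → replaces 16 → [2]
3 → extends → [2, 3]
11 → extends → [2, 3, 11]
7 → replaces 11 → [2, 3, 7]
6 → replaces 7 → [2, 3, 6]
12 → extends → [2, 3, 6, 12]
17 → extends → [2, 3, 6, 12, 17]
13 → replaces 17 → [2, 3, 6, 12, 13]
4 → replaces 6 → [2, 3, 4, 12, 13]
5 → replaces 12 → [2, 3, 4, 5, 13]
14 → extends → [2, 3, 4, 5, 13, 14]
9 → replaces 13 → [2, 3, 4, 5, 9, 14]
10 → replaces 14 → [2, 3, 4, 5, 9, 10]
15 → extends → [2, 3, 4, 5, 9, 10, 15]
8 → replaces 9 → [2, 3, 4, 5, 8, 10, 15]
1 → replaces 2 → [1, 3, 4, 5, 8, 10, 15]
Length 7; one witness is 2, 3, 11, 12, 13, 14, 15.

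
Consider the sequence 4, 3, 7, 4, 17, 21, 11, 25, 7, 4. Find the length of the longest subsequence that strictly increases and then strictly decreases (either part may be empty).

inc[i] = longest strictly increasing subsequence ending at i; dec[i] = longest strictly decreasing subsequence starting at i:
i:      1  2  3  4  5  6  7  8  9 10
a[i]:   4  3  7  4 17 21 11 25  7  4
inc:    1  1  2  2  3  4  3  5  3  2
dec:    2  1  2  1  4  4  3  3  2  1
Best peak at i=6 (value 21): inc=4, dec=4, length 4+4−1 = 7.

7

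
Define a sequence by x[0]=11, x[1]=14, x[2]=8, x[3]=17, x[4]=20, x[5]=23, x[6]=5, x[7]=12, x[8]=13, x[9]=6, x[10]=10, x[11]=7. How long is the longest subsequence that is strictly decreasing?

4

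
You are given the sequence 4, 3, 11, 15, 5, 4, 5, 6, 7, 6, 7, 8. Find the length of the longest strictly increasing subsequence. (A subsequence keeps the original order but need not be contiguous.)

Let dp[i] be the length of the longest such subsequence ending at index i:
i:      1  2  3  4  5  6  7  8  9 10 11 12
a[i]:   4  3 11 15  5  4  5  6  7  6  7  8
dp:     1  1  2  3  2  2  3  4  5  4  5  6
Maximum dp value is 6.

6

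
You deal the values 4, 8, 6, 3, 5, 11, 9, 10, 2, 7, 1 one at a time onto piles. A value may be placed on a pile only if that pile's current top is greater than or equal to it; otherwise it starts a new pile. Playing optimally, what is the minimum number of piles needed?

4

Place each on the leftmost legal pile:
4 → new pile 1 (tops now [4])
8 → new pile 2 (tops now [4, 8])
6 → pile 2 (tops now [4, 6])
3 → pile 1 (tops now [3, 6])
5 → pile 2 (tops now [3, 5])
11 → new pile 3 (tops now [3, 5, 11])
9 → pile 3 (tops now [3, 5, 9])
10 → new pile 4 (tops now [3, 5, 9, 10])
2 → pile 1 (tops now [2, 5, 9, 10])
7 → pile 3 (tops now [2, 5, 7, 10])
1 → pile 1 (tops now [1, 5, 7, 10])
Four piles.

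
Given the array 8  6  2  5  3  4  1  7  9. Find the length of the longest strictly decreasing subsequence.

5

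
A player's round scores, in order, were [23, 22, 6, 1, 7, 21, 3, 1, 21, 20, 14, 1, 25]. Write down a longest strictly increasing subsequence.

Patience tails give the LIS length; then backtrack through the dp parents:
23 → extends → [23]
22 → replaces 23 → [22]
6 → replaces 22 → [6]
1 → replaces 6 → [1]
7 → extends → [1, 7]
21 → extends → [1, 7, 21]
3 → replaces 7 → [1, 3, 21]
1 → already a tail → [1, 3, 21]
21 → already a tail → [1, 3, 21]
20 → replaces 21 → [1, 3, 20]
14 → replaces 20 → [1, 3, 14]
1 → already a tail → [1, 3, 14]
25 → extends → [1, 3, 14, 25]
Length 4; one witness is 6, 7, 21, 25.

6, 7, 21, 25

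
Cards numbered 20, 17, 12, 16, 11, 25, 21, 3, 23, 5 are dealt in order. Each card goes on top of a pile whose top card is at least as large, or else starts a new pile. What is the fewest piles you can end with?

Place each on the leftmost legal pile:
20 → new pile 1 (tops now [20])
17 → pile 1 (tops now [17])
12 → pile 1 (tops now [12])
16 → new pile 2 (tops now [12, 16])
11 → pile 1 (tops now [11, 16])
25 → new pile 3 (tops now [11, 16, 25])
21 → pile 3 (tops now [11, 16, 21])
3 → pile 1 (tops now [3, 16, 21])
23 → new pile 4 (tops now [3, 16, 21, 23])
5 → pile 2 (tops now [3, 5, 21, 23])
Four piles.

4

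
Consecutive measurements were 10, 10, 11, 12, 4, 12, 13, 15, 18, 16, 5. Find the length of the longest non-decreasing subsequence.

8

Track the smallest tail for each achievable length (allowing ties):
10 → extends → [10]
10 → extends → [10, 10]
11 → extends → [10, 10, 11]
12 → extends → [10, 10, 11, 12]
4 → replaces 10 → [4, 10, 11, 12]
12 → extends → [4, 10, 11, 12, 12]
13 → extends → [4, 10, 11, 12, 12, 13]
15 → extends → [4, 10, 11, 12, 12, 13, 15]
18 → extends → [4, 10, 11, 12, 12, 13, 15, 18]
16 → replaces 18 → [4, 10, 11, 12, 12, 13, 15, 16]
5 → replaces 10 → [4, 5, 11, 12, 12, 13, 15, 16]
Eight tails, so the longest non-decreasing subsequence has length 8 (e.g. 10, 10, 11, 12, 12, 13, 15, 18).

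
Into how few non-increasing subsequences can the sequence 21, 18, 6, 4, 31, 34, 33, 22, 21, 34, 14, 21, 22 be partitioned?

The minimum number of non-increasing subsequences covering a sequence equals the length of its longest strictly increasing subsequence.
LIS length is 4 (e.g. 21, 31, 33, 34), so 4 piles are needed.

4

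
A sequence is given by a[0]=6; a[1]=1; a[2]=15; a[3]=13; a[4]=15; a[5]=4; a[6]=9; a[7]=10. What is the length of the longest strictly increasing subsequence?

Track the smallest tail for each achievable length (strict):
6 → extends → [6]
1 → replaces 6 → [1]
15 → extends → [1, 15]
13 → replaces 15 → [1, 13]
15 → extends → [1, 13, 15]
4 → replaces 13 → [1, 4, 15]
9 → replaces 15 → [1, 4, 9]
10 → extends → [1, 4, 9, 10]
Four tails, so the longest strictly increasing subsequence has length 4 (e.g. 1, 4, 9, 10).

4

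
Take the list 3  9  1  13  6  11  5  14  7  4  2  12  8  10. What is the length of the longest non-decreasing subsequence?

Let dp[i] be the length of the longest such subsequence ending at index i:
i:      1  2  3  4  5  6  7  8  9 10 11 12 13 14
a[i]:   3  9  1 13  6 11  5 14  7  4  2 12  8 10
dp:     1  2  1  3  2  3  2  4  3  2  2  4  4  5
Maximum dp value is 5.

5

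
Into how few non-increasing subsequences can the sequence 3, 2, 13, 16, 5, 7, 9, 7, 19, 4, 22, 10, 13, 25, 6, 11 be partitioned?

Place each on the leftmost legal pile:
3 → new pile 1 (tops now [3])
2 → pile 1 (tops now [2])
13 → new pile 2 (tops now [2, 13])
16 → new pile 3 (tops now [2, 13, 16])
5 → pile 2 (tops now [2, 5, 16])
7 → pile 3 (tops now [2, 5, 7])
9 → new pile 4 (tops now [2, 5, 7, 9])
7 → pile 3 (tops now [2, 5, 7, 9])
19 → new pile 5 (tops now [2, 5, 7, 9, 19])
4 → pile 2 (tops now [2, 4, 7, 9, 19])
22 → new pile 6 (tops now [2, 4, 7, 9, 19, 22])
10 → pile 5 (tops now [2, 4, 7, 9, 10, 22])
13 → pile 6 (tops now [2, 4, 7, 9, 10, 13])
25 → new pile 7 (tops now [2, 4, 7, 9, 10, 13, 25])
6 → pile 3 (tops now [2, 4, 6, 9, 10, 13, 25])
11 → pile 6 (tops now [2, 4, 6, 9, 10, 11, 25])
Seven piles.

7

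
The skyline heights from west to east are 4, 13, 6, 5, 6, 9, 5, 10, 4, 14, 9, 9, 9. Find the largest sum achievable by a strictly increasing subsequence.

48

Let S[i] be the best sum of a strictly increasing subsequence ending at i:
i:      1  2  3  4  5  6  7  8  9 10 11 12 13
a[i]:   4 13  6  5  6  9  5 10  4 14  9  9  9
S:      4 17 10  9 15 24  9 34  4 48 24 24 24
Maximum is 48 (e.g. 4 + 5 + 6 + 9 + 10 + 14).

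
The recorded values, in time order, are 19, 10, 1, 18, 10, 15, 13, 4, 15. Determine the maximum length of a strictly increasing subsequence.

4

Track the smallest tail for each achievable length (strict):
19 → extends → [19]
10 → replaces 19 → [10]
1 → replaces 10 → [1]
18 → extends → [1, 18]
10 → replaces 18 → [1, 10]
15 → extends → [1, 10, 15]
13 → replaces 15 → [1, 10, 13]
4 → replaces 10 → [1, 4, 13]
15 → extends → [1, 4, 13, 15]
Four tails, so the longest strictly increasing subsequence has length 4 (e.g. 1, 10, 13, 15).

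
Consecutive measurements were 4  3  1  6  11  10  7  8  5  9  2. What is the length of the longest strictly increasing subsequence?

Track the smallest tail for each achievable length (strict):
4 → extends → [4]
3 → replaces 4 → [3]
1 → replaces 3 → [1]
6 → extends → [1, 6]
11 → extends → [1, 6, 11]
10 → replaces 11 → [1, 6, 10]
7 → replaces 10 → [1, 6, 7]
8 → extends → [1, 6, 7, 8]
5 → replaces 6 → [1, 5, 7, 8]
9 → extends → [1, 5, 7, 8, 9]
2 → replaces 5 → [1, 2, 7, 8, 9]
Five tails, so the longest strictly increasing subsequence has length 5 (e.g. 4, 6, 7, 8, 9).

5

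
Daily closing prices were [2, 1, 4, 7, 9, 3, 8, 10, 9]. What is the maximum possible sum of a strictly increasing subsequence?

32

Let S[i] be the best sum of a strictly increasing subsequence ending at i:
i:      1  2  3  4  5  6  7  8  9
a[i]:   2  1  4  7  9  3  8 10  9
S:      2  1  6 13 22  5 21 32 30
Maximum is 32 (e.g. 2 + 4 + 7 + 9 + 10).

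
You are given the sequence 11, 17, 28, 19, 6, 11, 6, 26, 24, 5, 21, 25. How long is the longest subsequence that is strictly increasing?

Let dp[i] be the length of the longest such subsequence ending at index i:
i:      1  2  3  4  5  6  7  8  9 10 11 12
a[i]:  11 17 28 19  6 11  6 26 24  5 21 25
dp:     1  2  3  3  1  2  1  4  4  1  4  5
Maximum dp value is 5.

5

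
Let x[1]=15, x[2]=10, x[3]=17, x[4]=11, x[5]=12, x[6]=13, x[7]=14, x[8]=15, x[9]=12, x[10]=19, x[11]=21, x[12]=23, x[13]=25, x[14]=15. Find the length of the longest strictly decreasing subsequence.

3

Negate each value so 'decreasing' becomes 'increasing', then run patience tails on the negated sequence:
-15 → extends → [-15]
-10 → extends → [-15, -10]
-17 → replaces -15 → [-17, -10]
-11 → replaces -10 → [-17, -11]
-12 → replaces -11 → [-17, -12]
-13 → replaces -12 → [-17, -13]
-14 → replaces -13 → [-17, -14]
-15 → replaces -14 → [-17, -15]
-12 → extends → [-17, -15, -12]
-19 → replaces -17 → [-19, -15, -12]
-21 → replaces -19 → [-21, -15, -12]
-23 → replaces -21 → [-23, -15, -12]
-25 → replaces -23 → [-25, -15, -12]
-15 → already a tail → [-25, -15, -12]
Three tails, so the longest strictly decreasing subsequence of the original has length 3.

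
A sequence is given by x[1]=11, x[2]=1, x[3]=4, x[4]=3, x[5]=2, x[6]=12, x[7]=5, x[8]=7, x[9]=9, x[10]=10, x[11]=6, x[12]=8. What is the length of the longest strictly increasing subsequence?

6

Track the smallest tail for each achievable length (strict):
11 → extends → [11]
1 → replaces 11 → [1]
4 → extends → [1, 4]
3 → replaces 4 → [1, 3]
2 → replaces 3 → [1, 2]
12 → extends → [1, 2, 12]
5 → replaces 12 → [1, 2, 5]
7 → extends → [1, 2, 5, 7]
9 → extends → [1, 2, 5, 7, 9]
10 → extends → [1, 2, 5, 7, 9, 10]
6 → replaces 7 → [1, 2, 5, 6, 9, 10]
8 → replaces 9 → [1, 2, 5, 6, 8, 10]
Six tails, so the longest strictly increasing subsequence has length 6 (e.g. 1, 4, 5, 7, 9, 10).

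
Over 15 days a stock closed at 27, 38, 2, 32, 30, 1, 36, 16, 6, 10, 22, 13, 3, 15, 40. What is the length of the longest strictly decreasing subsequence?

6

Negate each value so 'decreasing' becomes 'increasing', then run patience tails on the negated sequence:
-27 → extends → [-27]
-38 → replaces -27 → [-38]
-2 → extends → [-38, -2]
-32 → replaces -2 → [-38, -32]
-30 → extends → [-38, -32, -30]
-1 → extends → [-38, -32, -30, -1]
-36 → replaces -32 → [-38, -36, -30, -1]
-16 → replaces -1 → [-38, -36, -30, -16]
-6 → extends → [-38, -36, -30, -16, -6]
-10 → replaces -6 → [-38, -36, -30, -16, -10]
-22 → replaces -16 → [-38, -36, -30, -22, -10]
-13 → replaces -10 → [-38, -36, -30, -22, -13]
-3 → extends → [-38, -36, -30, -22, -13, -3]
-15 → replaces -13 → [-38, -36, -30, -22, -15, -3]
-40 → replaces -38 → [-40, -36, -30, -22, -15, -3]
Six tails, so the longest strictly decreasing subsequence of the original has length 6.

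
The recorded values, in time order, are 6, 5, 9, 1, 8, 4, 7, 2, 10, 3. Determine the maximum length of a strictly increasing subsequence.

Track the smallest tail for each achievable length (strict):
6 → extends → [6]
5 → replaces 6 → [5]
9 → extends → [5, 9]
1 → replaces 5 → [1, 9]
8 → replaces 9 → [1, 8]
4 → replaces 8 → [1, 4]
7 → extends → [1, 4, 7]
2 → replaces 4 → [1, 2, 7]
10 → extends → [1, 2, 7, 10]
3 → replaces 7 → [1, 2, 3, 10]
Four tails, so the longest strictly increasing subsequence has length 4 (e.g. 1, 4, 7, 10).

4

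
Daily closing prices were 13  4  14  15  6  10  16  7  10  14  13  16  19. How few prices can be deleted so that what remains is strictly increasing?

Fewest deletions = n − (longest strictly increasing subsequence).
i:      1  2  3  4  5  6  7  8  9 10 11 12 13
a[i]:  13  4 14 15  6 10 16  7 10 14 13 16 19
dp:     1  1  2  3  2  3  4  3  4  5  5  6  7
max dp = 7, so deletions = 13 − 7 = 6.

6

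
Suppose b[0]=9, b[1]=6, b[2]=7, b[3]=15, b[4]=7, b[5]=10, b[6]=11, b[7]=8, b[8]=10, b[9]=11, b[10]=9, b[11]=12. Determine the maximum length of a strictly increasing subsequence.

Let dp[i] be the length of the longest such subsequence ending at index i:
i:      0  1  2  3  4  5  6  7  8  9 10 11
b[i]:   9  6  7 15  7 10 11  8 10 11  9 12
dp:     1  1  2  3  2  3  4  3  4  5  4  6
Maximum dp value is 6.

6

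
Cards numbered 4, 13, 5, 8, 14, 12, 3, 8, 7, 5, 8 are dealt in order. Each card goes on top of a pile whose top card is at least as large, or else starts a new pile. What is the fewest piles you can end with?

Place each on the leftmost legal pile:
4 → new pile 1 (tops now [4])
13 → new pile 2 (tops now [4, 13])
5 → pile 2 (tops now [4, 5])
8 → new pile 3 (tops now [4, 5, 8])
14 → new pile 4 (tops now [4, 5, 8, 14])
12 → pile 4 (tops now [4, 5, 8, 12])
3 → pile 1 (tops now [3, 5, 8, 12])
8 → pile 3 (tops now [3, 5, 8, 12])
7 → pile 3 (tops now [3, 5, 7, 12])
5 → pile 2 (tops now [3, 5, 7, 12])
8 → pile 4 (tops now [3, 5, 7, 8])
Four piles.

4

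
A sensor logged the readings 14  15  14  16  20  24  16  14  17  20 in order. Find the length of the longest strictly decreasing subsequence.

Negate each value so 'decreasing' becomes 'increasing', then run patience tails on the negated sequence:
-14 → extends → [-14]
-15 → replaces -14 → [-15]
-14 → extends → [-15, -14]
-16 → replaces -15 → [-16, -14]
-20 → replaces -16 → [-20, -14]
-24 → replaces -20 → [-24, -14]
-16 → replaces -14 → [-24, -16]
-14 → extends → [-24, -16, -14]
-17 → replaces -16 → [-24, -17, -14]
-20 → replaces -17 → [-24, -20, -14]
Three tails, so the longest strictly decreasing subsequence of the original has length 3.

3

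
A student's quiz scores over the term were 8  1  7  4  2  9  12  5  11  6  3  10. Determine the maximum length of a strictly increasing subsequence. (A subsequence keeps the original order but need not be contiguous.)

Track the smallest tail for each achievable length (strict):
8 → extends → [8]
1 → replaces 8 → [1]
7 → extends → [1, 7]
4 → replaces 7 → [1, 4]
2 → replaces 4 → [1, 2]
9 → extends → [1, 2, 9]
12 → extends → [1, 2, 9, 12]
5 → replaces 9 → [1, 2, 5, 12]
11 → replaces 12 → [1, 2, 5, 11]
6 → replaces 11 → [1, 2, 5, 6]
3 → replaces 5 → [1, 2, 3, 6]
10 → extends → [1, 2, 3, 6, 10]
Five tails, so the longest strictly increasing subsequence has length 5 (e.g. 1, 4, 5, 6, 10).

5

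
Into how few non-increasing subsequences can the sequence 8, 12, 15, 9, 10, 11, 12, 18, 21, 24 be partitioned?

Place each on the leftmost legal pile:
8 → new pile 1 (tops now [8])
12 → new pile 2 (tops now [8, 12])
15 → new pile 3 (tops now [8, 12, 15])
9 → pile 2 (tops now [8, 9, 15])
10 → pile 3 (tops now [8, 9, 10])
11 → new pile 4 (tops now [8, 9, 10, 11])
12 → new pile 5 (tops now [8, 9, 10, 11, 12])
18 → new pile 6 (tops now [8, 9, 10, 11, 12, 18])
21 → new pile 7 (tops now [8, 9, 10, 11, 12, 18, 21])
24 → new pile 8 (tops now [8, 9, 10, 11, 12, 18, 21, 24])
Eight piles.

8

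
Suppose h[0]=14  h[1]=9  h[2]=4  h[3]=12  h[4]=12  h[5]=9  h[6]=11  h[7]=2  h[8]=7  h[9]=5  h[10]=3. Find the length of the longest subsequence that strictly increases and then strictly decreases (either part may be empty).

6

inc[i] = longest strictly increasing subsequence ending at i; dec[i] = longest strictly decreasing subsequence starting at i:
i:      0  1  2  3  4  5  6  7  8  9 10
h[i]:  14  9  4 12 12  9 11  2  7  5  3
inc:    1  1  1  2  2  2  3  1  2  2  2
dec:    6  4  2  5  5  4  4  1  3  2  1
Best peak at i=0 (value 14): inc=1, dec=6, length 1+6−1 = 6.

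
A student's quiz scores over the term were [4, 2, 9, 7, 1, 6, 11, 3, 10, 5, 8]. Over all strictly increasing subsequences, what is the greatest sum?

24

Let S[i] be the best sum of a strictly increasing subsequence ending at i:
i:      1  2  3  4  5  6  7  8  9 10 11
a[i]:   4  2  9  7  1  6 11  3 10  5  8
S:      4  2 13 11  1 10 24  5 23 10 19
Maximum is 24 (e.g. 4 + 9 + 11).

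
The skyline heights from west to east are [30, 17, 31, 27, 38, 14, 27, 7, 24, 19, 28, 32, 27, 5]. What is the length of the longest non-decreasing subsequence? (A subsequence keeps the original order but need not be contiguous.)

Let dp[i] be the length of the longest such subsequence ending at index i:
i:      1  2  3  4  5  6  7  8  9 10 11 12 13 14
a[i]:  30 17 31 27 38 14 27  7 24 19 28 32 27  5
dp:     1  1  2  2  3  1  3  1  2  2  4  5  4  1
Maximum dp value is 5.

5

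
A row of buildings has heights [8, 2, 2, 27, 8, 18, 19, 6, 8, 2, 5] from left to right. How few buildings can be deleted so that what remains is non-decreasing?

Fewest deletions = n − (longest non-decreasing subsequence).
i:      1  2  3  4  5  6  7  8  9 10 11
a[i]:   8  2  2 27  8 18 19  6  8  2  5
dp:     1  1  2  3  3  4  5  3  4  3  4
max dp = 5, so deletions = 11 − 5 = 6.

6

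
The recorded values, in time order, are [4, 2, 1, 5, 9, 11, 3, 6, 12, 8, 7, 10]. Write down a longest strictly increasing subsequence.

Patience tails give the LIS length; then backtrack through the dp parents:
4 → extends → [4]
2 → replaces 4 → [2]
1 → replaces 2 → [1]
5 → extends → [1, 5]
9 → extends → [1, 5, 9]
11 → extends → [1, 5, 9, 11]
3 → replaces 5 → [1, 3, 9, 11]
6 → replaces 9 → [1, 3, 6, 11]
12 → extends → [1, 3, 6, 11, 12]
8 → replaces 11 → [1, 3, 6, 8, 12]
7 → replaces 8 → [1, 3, 6, 7, 12]
10 → replaces 12 → [1, 3, 6, 7, 10]
Length 5; one witness is 4, 5, 9, 11, 12.

4, 5, 9, 11, 12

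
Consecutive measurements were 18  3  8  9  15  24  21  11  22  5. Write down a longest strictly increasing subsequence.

Patience tails give the LIS length; then backtrack through the dp parents:
18 → extends → [18]
3 → replaces 18 → [3]
8 → extends → [3, 8]
9 → extends → [3, 8, 9]
15 → extends → [3, 8, 9, 15]
24 → extends → [3, 8, 9, 15, 24]
21 → replaces 24 → [3, 8, 9, 15, 21]
11 → replaces 15 → [3, 8, 9, 11, 21]
22 → extends → [3, 8, 9, 11, 21, 22]
5 → replaces 8 → [3, 5, 9, 11, 21, 22]
Length 6; one witness is 3, 8, 9, 15, 21, 22.

3, 8, 9, 15, 21, 22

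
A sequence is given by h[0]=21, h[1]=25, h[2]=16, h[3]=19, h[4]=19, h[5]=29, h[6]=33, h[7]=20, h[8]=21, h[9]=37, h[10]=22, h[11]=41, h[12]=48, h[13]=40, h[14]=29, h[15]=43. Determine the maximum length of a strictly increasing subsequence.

Track the smallest tail for each achievable length (strict):
21 → extends → [21]
25 → extends → [21, 25]
16 → replaces 21 → [16, 25]
19 → replaces 25 → [16, 19]
19 → already a tail → [16, 19]
29 → extends → [16, 19, 29]
33 → extends → [16, 19, 29, 33]
20 → replaces 29 → [16, 19, 20, 33]
21 → replaces 33 → [16, 19, 20, 21]
37 → extends → [16, 19, 20, 21, 37]
22 → replaces 37 → [16, 19, 20, 21, 22]
41 → extends → [16, 19, 20, 21, 22, 41]
48 → extends → [16, 19, 20, 21, 22, 41, 48]
40 → replaces 41 → [16, 19, 20, 21, 22, 40, 48]
29 → replaces 40 → [16, 19, 20, 21, 22, 29, 48]
43 → replaces 48 → [16, 19, 20, 21, 22, 29, 43]
Seven tails, so the longest strictly increasing subsequence has length 7 (e.g. 21, 25, 29, 33, 37, 41, 48).

7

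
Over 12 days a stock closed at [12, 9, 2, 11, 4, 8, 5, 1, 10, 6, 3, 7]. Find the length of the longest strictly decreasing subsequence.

5

Let dp[i] be the longest strictly decreasing subsequence ending at i:
i:      1  2  3  4  5  6  7  8  9 10 11 12
a[i]:  12  9  2 11  4  8  5  1 10  6  3  7
dp:     1  2  3  2  3  3  4  5  3  4  5  4
Maximum is 5.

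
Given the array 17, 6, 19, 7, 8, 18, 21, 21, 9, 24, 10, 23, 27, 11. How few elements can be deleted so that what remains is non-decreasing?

Fewest deletions = n − (longest non-decreasing subsequence).
Patience tails:
17 → extends → [17]
6 → replaces 17 → [6]
19 → extends → [6, 19]
7 → replaces 19 → [6, 7]
8 → extends → [6, 7, 8]
18 → extends → [6, 7, 8, 18]
21 → extends → [6, 7, 8, 18, 21]
21 → extends → [6, 7, 8, 18, 21, 21]
9 → replaces 18 → [6, 7, 8, 9, 21, 21]
24 → extends → [6, 7, 8, 9, 21, 21, 24]
10 → replaces 21 → [6, 7, 8, 9, 10, 21, 24]
23 → replaces 24 → [6, 7, 8, 9, 10, 21, 23]
27 → extends → [6, 7, 8, 9, 10, 21, 23, 27]
11 → replaces 21 → [6, 7, 8, 9, 10, 11, 23, 27]
Longest non-decreasing subsequence has length 8, so deletions = 14 − 8 = 6.

6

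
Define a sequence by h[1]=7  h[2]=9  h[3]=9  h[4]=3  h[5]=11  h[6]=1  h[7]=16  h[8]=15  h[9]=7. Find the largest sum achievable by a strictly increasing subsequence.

43

Let S[i] be the best sum of a strictly increasing subsequence ending at i:
i:      1  2  3  4  5  6  7  8  9
h[i]:   7  9  9  3 11  1 16 15  7
S:      7 16 16  3 27  1 43 42 10
Maximum is 43 (e.g. 7 + 9 + 11 + 16).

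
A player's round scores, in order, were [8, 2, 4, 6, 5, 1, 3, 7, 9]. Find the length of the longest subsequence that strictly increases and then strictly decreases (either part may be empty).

5

inc[i] = longest strictly increasing subsequence ending at i; dec[i] = longest strictly decreasing subsequence starting at i:
i:     1 2 3 4 5 6 7 8 9
a[i]:  8 2 4 6 5 1 3 7 9
inc:   1 1 2 3 3 1 2 4 5
dec:   4 2 2 3 2 1 1 1 1
Best peak at i=4 (value 6): inc=3, dec=3, length 3+3−1 = 5.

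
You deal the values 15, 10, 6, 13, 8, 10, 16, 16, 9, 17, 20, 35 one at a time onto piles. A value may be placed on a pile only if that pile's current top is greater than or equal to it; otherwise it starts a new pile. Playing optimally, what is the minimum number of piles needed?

Place each on the leftmost legal pile:
15 → new pile 1 (tops now [15])
10 → pile 1 (tops now [10])
6 → pile 1 (tops now [6])
13 → new pile 2 (tops now [6, 13])
8 → pile 2 (tops now [6, 8])
10 → new pile 3 (tops now [6, 8, 10])
16 → new pile 4 (tops now [6, 8, 10, 16])
16 → pile 4 (tops now [6, 8, 10, 16])
9 → pile 3 (tops now [6, 8, 9, 16])
17 → new pile 5 (tops now [6, 8, 9, 16, 17])
20 → new pile 6 (tops now [6, 8, 9, 16, 17, 20])
35 → new pile 7 (tops now [6, 8, 9, 16, 17, 20, 35])
Seven piles.

7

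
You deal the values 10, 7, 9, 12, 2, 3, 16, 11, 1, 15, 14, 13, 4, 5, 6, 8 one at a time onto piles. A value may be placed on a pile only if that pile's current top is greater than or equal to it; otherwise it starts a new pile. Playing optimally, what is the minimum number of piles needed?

6

The minimum number of non-increasing subsequences covering a sequence equals the length of its longest strictly increasing subsequence.
LIS length is 6 (e.g. 2, 3, 4, 5, 6, 8), so 6 piles are needed.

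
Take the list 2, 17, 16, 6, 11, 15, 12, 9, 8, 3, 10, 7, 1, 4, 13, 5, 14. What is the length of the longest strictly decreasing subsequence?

8

Let dp[i] be the longest strictly decreasing subsequence ending at i:
i:      1  2  3  4  5  6  7  8  9 10 11 12 13 14 15 16 17
a[i]:   2 17 16  6 11 15 12  9  8  3 10  7  1  4 13  5 14
dp:     1  1  2  3  3  3  4  5  6  7  5  7  8  8  4  8  4
Maximum is 8.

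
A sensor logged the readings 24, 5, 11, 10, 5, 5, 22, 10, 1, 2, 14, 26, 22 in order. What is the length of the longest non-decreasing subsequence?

Let dp[i] be the length of the longest such subsequence ending at index i:
i:      1  2  3  4  5  6  7  8  9 10 11 12 13
a[i]:  24  5 11 10  5  5 22 10  1  2 14 26 22
dp:     1  1  2  2  2  3  4  4  1  2  5  6  6
Maximum dp value is 6.

6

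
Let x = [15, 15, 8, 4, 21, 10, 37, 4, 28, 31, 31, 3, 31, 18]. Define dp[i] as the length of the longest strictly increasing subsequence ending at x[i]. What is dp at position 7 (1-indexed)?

3

dp[i] = 1 + max{dp[j] : j<i, x[j]<x[i]} (or 1 if no such j):
i:      1  2  3  4  5  6  7  8  9 10 11 12 13 14
x[i]:  15 15  8  4 21 10 37  4 28 31 31  3 31 18
dp:     1  1  1  1  2  2  3  1  3  4  4  1  4  3
At index 7 the value is 3.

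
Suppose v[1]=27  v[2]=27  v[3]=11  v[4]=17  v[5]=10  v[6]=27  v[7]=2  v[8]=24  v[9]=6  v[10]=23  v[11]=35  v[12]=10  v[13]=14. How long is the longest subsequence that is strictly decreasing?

Let dp[i] be the longest strictly decreasing subsequence ending at i:
i:      1  2  3  4  5  6  7  8  9 10 11 12 13
v[i]:  27 27 11 17 10 27  2 24  6 23 35 10 14
dp:     1  1  2  2  3  1  4  2  4  3  1  4  4
Maximum is 4.

4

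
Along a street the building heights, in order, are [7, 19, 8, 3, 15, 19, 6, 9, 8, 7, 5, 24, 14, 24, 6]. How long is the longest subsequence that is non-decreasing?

6

Let dp[i] be the length of the longest such subsequence ending at index i:
i:      1  2  3  4  5  6  7  8  9 10 11 12 13 14 15
a[i]:   7 19  8  3 15 19  6  9  8  7  5 24 14 24  6
dp:     1  2  2  1  3  4  2  3  3  3  2  5  4  6  3
Maximum dp value is 6.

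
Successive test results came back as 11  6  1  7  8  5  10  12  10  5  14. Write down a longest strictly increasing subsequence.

Patience tails give the LIS length; then backtrack through the dp parents:
11 → extends → [11]
6 → replaces 11 → [6]
1 → replaces 6 → [1]
7 → extends → [1, 7]
8 → extends → [1, 7, 8]
5 → replaces 7 → [1, 5, 8]
10 → extends → [1, 5, 8, 10]
12 → extends → [1, 5, 8, 10, 12]
10 → already a tail → [1, 5, 8, 10, 12]
5 → already a tail → [1, 5, 8, 10, 12]
14 → extends → [1, 5, 8, 10, 12, 14]
Length 6; one witness is 6, 7, 8, 10, 12, 14.

6, 7, 8, 10, 12, 14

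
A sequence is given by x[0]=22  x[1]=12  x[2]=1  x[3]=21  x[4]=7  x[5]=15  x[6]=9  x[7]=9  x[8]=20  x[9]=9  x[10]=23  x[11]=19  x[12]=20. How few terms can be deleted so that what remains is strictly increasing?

8

Fewest deletions = n − (longest strictly increasing subsequence).
i:      0  1  2  3  4  5  6  7  8  9 10 11 12
x[i]:  22 12  1 21  7 15  9  9 20  9 23 19 20
dp:     1  1  1  2  2  3  3  3  4  3  5  4  5
max dp = 5, so deletions = 13 − 5 = 8.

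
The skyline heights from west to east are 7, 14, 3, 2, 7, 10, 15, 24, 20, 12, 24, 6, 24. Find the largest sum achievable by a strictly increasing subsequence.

Let S[i] be the best sum of a strictly increasing subsequence ending at i:
i:      1  2  3  4  5  6  7  8  9 10 11 12 13
a[i]:   7 14  3  2  7 10 15 24 20 12 24  6 24
S:      7 21  3  2 10 20 36 60 56 32 80  9 80
Maximum is 80 (e.g. 7 + 14 + 15 + 20 + 24).

80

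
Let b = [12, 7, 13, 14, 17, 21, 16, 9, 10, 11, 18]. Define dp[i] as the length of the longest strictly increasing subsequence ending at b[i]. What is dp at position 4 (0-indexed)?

4

dp[i] = 1 + max{dp[j] : j<i, b[j]<b[i]} (or 1 if no such j):
i:      0  1  2  3  4  5  6  7  8  9 10
b[i]:  12  7 13 14 17 21 16  9 10 11 18
dp:     1  1  2  3  4  5  4  2  3  4  5
At index 4 the value is 4.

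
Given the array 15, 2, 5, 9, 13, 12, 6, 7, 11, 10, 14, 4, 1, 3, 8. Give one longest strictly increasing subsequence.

Patience tails give the LIS length; then backtrack through the dp parents:
15 → extends → [15]
2 → replaces 15 → [2]
5 → extends → [2, 5]
9 → extends → [2, 5, 9]
13 → extends → [2, 5, 9, 13]
12 → replaces 13 → [2, 5, 9, 12]
6 → replaces 9 → [2, 5, 6, 12]
7 → replaces 12 → [2, 5, 6, 7]
11 → extends → [2, 5, 6, 7, 11]
10 → replaces 11 → [2, 5, 6, 7, 10]
14 → extends → [2, 5, 6, 7, 10, 14]
4 → replaces 5 → [2, 4, 6, 7, 10, 14]
1 → replaces 2 → [1, 4, 6, 7, 10, 14]
3 → replaces 4 → [1, 3, 6, 7, 10, 14]
8 → replaces 10 → [1, 3, 6, 7, 8, 14]
Length 6; one witness is 2, 5, 6, 7, 11, 14.

2, 5, 6, 7, 11, 14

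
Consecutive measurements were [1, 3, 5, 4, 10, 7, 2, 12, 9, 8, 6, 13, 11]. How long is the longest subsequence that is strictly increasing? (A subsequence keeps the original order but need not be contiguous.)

6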